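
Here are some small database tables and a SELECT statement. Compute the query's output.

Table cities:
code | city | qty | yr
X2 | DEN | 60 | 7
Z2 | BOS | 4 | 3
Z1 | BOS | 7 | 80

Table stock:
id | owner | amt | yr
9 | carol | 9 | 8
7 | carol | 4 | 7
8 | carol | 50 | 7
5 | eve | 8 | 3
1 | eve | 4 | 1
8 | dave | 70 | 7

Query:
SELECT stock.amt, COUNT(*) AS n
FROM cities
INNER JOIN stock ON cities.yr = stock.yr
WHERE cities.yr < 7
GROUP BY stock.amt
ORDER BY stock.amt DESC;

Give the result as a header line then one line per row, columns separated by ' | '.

After JOIN stock (4 rows):
cities.code | cities.city | cities.qty | cities.yr | stock.id | stock.owner | stock.amt | stock.yr
X2 | DEN | 60 | 7 | 7 | carol | 4 | 7
X2 | DEN | 60 | 7 | 8 | carol | 50 | 7
X2 | DEN | 60 | 7 | 8 | dave | 70 | 7
Z2 | BOS | 4 | 3 | 5 | eve | 8 | 3
After WHERE (1 rows):
cities.code | cities.city | cities.qty | cities.yr | stock.id | stock.owner | stock.amt | stock.yr
Z2 | BOS | 4 | 3 | 5 | eve | 8 | 3
After GROUP BY (1 rows):
stock.amt | n
8 | 1
After ORDER BY (1 rows):
stock.amt | n
8 | 1

== RESULT ==
stock.amt | n
8 | 1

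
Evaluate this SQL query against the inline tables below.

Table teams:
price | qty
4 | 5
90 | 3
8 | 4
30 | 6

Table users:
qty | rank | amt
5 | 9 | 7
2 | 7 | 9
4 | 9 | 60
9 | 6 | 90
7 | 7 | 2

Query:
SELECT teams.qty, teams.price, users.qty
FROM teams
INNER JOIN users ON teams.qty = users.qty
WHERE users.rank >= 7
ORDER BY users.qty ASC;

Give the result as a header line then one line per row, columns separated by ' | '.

== RESULT ==
teams.qty | teams.price | users.qty
4 | 8 | 4
5 | 4 | 5

Derivation:
After JOIN users (2 rows):
teams.price | teams.qty | users.qty | users.rank | users.amt
4 | 5 | 5 | 9 | 7
8 | 4 | 4 | 9 | 60
After WHERE (2 rows):
teams.price | teams.qty | users.qty | users.rank | users.amt
4 | 5 | 5 | 9 | 7
8 | 4 | 4 | 9 | 60
After SELECT (2 rows):
teams.qty | teams.price | users.qty
5 | 4 | 5
4 | 8 | 4
After ORDER BY (2 rows):
teams.qty | teams.price | users.qty
4 | 8 | 4
5 | 4 | 5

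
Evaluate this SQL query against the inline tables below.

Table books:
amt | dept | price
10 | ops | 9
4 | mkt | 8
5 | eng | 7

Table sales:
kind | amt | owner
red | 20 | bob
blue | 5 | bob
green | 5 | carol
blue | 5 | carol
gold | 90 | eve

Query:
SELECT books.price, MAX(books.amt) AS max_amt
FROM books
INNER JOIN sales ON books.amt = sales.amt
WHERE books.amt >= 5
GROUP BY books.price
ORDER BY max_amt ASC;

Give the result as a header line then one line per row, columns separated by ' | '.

After JOIN sales (3 rows):
books.amt | books.dept | books.price | sales.kind | sales.amt | sales.owner
5 | eng | 7 | blue | 5 | bob
5 | eng | 7 | green | 5 | carol
5 | eng | 7 | blue | 5 | carol
After WHERE (3 rows):
books.amt | books.dept | books.price | sales.kind | sales.amt | sales.owner
5 | eng | 7 | blue | 5 | bob
5 | eng | 7 | green | 5 | carol
5 | eng | 7 | blue | 5 | carol
After GROUP BY (1 rows):
books.price | max_amt
7 | 5
After ORDER BY (1 rows):
books.price | max_amt
7 | 5

== RESULT ==
books.price | max_amt
7 | 5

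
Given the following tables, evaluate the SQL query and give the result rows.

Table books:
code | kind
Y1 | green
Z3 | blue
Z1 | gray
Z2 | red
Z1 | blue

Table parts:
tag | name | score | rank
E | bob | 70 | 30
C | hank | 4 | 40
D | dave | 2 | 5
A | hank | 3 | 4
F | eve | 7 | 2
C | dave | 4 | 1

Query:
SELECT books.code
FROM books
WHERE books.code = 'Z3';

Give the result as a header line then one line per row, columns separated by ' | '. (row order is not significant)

After WHERE (1 rows):
books.code | books.kind
Z3 | blue
After SELECT (1 rows):
books.code
Z3

== RESULT ==
books.code
Z3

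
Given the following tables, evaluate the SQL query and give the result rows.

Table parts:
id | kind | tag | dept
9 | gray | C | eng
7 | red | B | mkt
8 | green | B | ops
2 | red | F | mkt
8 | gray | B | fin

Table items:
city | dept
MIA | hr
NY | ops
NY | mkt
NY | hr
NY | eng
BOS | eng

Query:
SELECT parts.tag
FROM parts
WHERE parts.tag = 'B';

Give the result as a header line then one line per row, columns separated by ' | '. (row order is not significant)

After WHERE (3 rows):
parts.id | parts.kind | parts.tag | parts.dept
7 | red | B | mkt
8 | green | B | ops
8 | gray | B | fin
After SELECT (3 rows):
parts.tag
B
B
B

== RESULT ==
parts.tag
B
B
B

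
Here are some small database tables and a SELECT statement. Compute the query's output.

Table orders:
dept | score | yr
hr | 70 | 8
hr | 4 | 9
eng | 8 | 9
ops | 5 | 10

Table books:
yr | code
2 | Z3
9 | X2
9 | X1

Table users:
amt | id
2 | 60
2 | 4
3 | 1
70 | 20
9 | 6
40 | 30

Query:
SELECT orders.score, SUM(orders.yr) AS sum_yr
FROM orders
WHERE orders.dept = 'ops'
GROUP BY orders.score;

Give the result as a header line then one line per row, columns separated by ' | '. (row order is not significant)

After WHERE (1 rows):
orders.dept | orders.score | orders.yr
ops | 5 | 10
After GROUP BY (1 rows):
orders.score | sum_yr
5 | 10

== RESULT ==
orders.score | sum_yr
5 | 10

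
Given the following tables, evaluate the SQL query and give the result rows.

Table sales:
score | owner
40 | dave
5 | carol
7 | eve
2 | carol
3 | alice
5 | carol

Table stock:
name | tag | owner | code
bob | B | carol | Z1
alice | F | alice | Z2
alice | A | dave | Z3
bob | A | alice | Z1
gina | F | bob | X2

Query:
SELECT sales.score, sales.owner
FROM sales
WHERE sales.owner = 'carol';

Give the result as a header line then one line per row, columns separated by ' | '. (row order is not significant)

== RESULT ==
sales.score | sales.owner
5 | carol
2 | carol
5 | carol

Derivation:
After WHERE (3 rows):
sales.score | sales.owner
5 | carol
2 | carol
5 | carol
After SELECT (3 rows):
sales.score | sales.owner
5 | carol
2 | carol
5 | carol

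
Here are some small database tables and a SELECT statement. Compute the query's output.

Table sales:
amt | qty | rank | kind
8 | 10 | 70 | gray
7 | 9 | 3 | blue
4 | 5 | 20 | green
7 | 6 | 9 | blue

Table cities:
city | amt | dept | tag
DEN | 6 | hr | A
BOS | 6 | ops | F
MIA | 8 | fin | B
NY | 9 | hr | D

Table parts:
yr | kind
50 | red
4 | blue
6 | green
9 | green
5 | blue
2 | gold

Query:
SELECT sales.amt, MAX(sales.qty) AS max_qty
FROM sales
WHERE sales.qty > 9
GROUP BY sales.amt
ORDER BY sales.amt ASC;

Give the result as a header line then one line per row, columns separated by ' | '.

After WHERE (1 rows):
sales.amt | sales.qty | sales.rank | sales.kind
8 | 10 | 70 | gray
After GROUP BY (1 rows):
sales.amt | max_qty
8 | 10
After ORDER BY (1 rows):
sales.amt | max_qty
8 | 10

== RESULT ==
sales.amt | max_qty
8 | 10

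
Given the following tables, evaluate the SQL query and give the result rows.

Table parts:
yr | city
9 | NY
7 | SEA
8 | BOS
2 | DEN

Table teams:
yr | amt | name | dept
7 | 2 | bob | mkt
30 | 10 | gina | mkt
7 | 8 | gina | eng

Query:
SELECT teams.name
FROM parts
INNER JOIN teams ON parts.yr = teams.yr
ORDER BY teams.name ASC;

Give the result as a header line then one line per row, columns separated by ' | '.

== RESULT ==
teams.name
bob
gina

Derivation:
After JOIN teams (2 rows):
parts.yr | parts.city | teams.yr | teams.amt | teams.name | teams.dept
7 | SEA | 7 | 2 | bob | mkt
7 | SEA | 7 | 8 | gina | eng
After SELECT (2 rows):
teams.name
bob
gina
After ORDER BY (2 rows):
teams.name
bob
gina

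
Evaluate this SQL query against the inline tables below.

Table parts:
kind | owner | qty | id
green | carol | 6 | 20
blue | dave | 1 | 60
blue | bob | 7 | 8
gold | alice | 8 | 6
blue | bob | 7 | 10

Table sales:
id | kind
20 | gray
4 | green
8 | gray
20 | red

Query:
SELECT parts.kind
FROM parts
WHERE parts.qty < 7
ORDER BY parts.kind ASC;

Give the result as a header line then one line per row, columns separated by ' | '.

After WHERE (2 rows):
parts.kind | parts.owner | parts.qty | parts.id
green | carol | 6 | 20
blue | dave | 1 | 60
After SELECT (2 rows):
parts.kind
green
blue
After ORDER BY (2 rows):
parts.kind
blue
green

== RESULT ==
parts.kind
blue
green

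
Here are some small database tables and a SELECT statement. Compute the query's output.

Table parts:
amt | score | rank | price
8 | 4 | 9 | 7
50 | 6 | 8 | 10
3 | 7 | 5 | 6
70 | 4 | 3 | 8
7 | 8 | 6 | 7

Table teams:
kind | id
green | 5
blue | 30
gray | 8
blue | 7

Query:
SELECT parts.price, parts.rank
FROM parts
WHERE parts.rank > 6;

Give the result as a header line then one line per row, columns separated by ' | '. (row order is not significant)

== RESULT ==
parts.price | parts.rank
7 | 9
10 | 8

Derivation:
After WHERE (2 rows):
parts.amt | parts.score | parts.rank | parts.price
8 | 4 | 9 | 7
50 | 6 | 8 | 10
After SELECT (2 rows):
parts.price | parts.rank
7 | 9
10 | 8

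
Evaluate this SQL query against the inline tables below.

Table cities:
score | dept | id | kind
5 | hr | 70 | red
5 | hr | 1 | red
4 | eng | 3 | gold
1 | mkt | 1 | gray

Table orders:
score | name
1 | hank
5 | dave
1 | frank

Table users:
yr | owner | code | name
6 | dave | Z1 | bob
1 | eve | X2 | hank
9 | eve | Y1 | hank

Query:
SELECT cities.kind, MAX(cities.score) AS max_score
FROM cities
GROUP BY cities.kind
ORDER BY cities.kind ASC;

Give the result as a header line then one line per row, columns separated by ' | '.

After GROUP BY (3 rows):
cities.kind | max_score
red | 5
gold | 4
gray | 1
After ORDER BY (3 rows):
cities.kind | max_score
gold | 4
gray | 1
red | 5

== RESULT ==
cities.kind | max_score
gold | 4
gray | 1
red | 5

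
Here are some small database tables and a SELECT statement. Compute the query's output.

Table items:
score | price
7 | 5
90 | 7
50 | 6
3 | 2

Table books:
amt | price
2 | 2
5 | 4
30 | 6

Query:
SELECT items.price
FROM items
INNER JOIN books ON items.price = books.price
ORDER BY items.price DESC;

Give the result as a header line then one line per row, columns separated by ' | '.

After JOIN books (2 rows):
items.score | items.price | books.amt | books.price
50 | 6 | 30 | 6
3 | 2 | 2 | 2
After SELECT (2 rows):
items.price
6
2
After ORDER BY (2 rows):
items.price
6
2

== RESULT ==
items.price
6
2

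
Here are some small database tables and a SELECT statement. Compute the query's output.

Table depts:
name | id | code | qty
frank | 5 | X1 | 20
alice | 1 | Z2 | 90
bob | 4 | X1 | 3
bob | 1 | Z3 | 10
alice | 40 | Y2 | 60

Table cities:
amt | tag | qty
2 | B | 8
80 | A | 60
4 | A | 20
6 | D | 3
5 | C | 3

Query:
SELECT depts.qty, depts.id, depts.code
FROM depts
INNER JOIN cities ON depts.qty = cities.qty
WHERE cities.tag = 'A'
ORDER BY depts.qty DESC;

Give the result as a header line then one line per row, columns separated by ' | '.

== RESULT ==
depts.qty | depts.id | depts.code
60 | 40 | Y2
20 | 5 | X1

Derivation:
After JOIN cities (4 rows):
depts.name | depts.id | depts.code | depts.qty | cities.amt | cities.tag | cities.qty
frank | 5 | X1 | 20 | 4 | A | 20
bob | 4 | X1 | 3 | 6 | D | 3
bob | 4 | X1 | 3 | 5 | C | 3
alice | 40 | Y2 | 60 | 80 | A | 60
After WHERE (2 rows):
depts.name | depts.id | depts.code | depts.qty | cities.amt | cities.tag | cities.qty
frank | 5 | X1 | 20 | 4 | A | 20
alice | 40 | Y2 | 60 | 80 | A | 60
After SELECT (2 rows):
depts.qty | depts.id | depts.code
20 | 5 | X1
60 | 40 | Y2
After ORDER BY (2 rows):
depts.qty | depts.id | depts.code
60 | 40 | Y2
20 | 5 | X1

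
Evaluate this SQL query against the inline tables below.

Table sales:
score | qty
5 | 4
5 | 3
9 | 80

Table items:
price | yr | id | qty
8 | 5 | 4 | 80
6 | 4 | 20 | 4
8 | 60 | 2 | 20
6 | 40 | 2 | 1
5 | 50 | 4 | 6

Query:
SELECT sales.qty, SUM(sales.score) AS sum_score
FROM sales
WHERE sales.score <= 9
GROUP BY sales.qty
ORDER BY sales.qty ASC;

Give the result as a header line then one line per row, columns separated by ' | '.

After WHERE (3 rows):
sales.score | sales.qty
5 | 4
5 | 3
9 | 80
After GROUP BY (3 rows):
sales.qty | sum_score
4 | 5
3 | 5
80 | 9
After ORDER BY (3 rows):
sales.qty | sum_score
3 | 5
4 | 5
80 | 9

== RESULT ==
sales.qty | sum_score
3 | 5
4 | 5
80 | 9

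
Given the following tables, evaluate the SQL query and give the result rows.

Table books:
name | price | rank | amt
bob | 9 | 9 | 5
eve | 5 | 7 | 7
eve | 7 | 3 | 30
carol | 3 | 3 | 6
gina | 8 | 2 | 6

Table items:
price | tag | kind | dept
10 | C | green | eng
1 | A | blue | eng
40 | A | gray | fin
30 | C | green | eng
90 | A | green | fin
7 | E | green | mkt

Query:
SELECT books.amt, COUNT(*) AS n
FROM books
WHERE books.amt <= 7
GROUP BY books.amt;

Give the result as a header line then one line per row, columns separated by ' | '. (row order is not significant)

== RESULT ==
books.amt | n
5 | 1
7 | 1
6 | 2

Derivation:
After WHERE (4 rows):
books.name | books.price | books.rank | books.amt
bob | 9 | 9 | 5
eve | 5 | 7 | 7
carol | 3 | 3 | 6
gina | 8 | 2 | 6
After GROUP BY (3 rows):
books.amt | n
5 | 1
7 | 1
6 | 2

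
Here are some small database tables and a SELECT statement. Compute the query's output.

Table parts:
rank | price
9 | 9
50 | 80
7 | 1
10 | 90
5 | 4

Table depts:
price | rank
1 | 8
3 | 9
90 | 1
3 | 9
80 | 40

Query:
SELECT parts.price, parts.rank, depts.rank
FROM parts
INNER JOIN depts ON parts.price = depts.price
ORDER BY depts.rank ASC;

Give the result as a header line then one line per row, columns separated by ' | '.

== RESULT ==
parts.price | parts.rank | depts.rank
90 | 10 | 1
1 | 7 | 8
80 | 50 | 40

Derivation:
After JOIN depts (3 rows):
parts.rank | parts.price | depts.price | depts.rank
50 | 80 | 80 | 40
7 | 1 | 1 | 8
10 | 90 | 90 | 1
After SELECT (3 rows):
parts.price | parts.rank | depts.rank
80 | 50 | 40
1 | 7 | 8
90 | 10 | 1
After ORDER BY (3 rows):
parts.price | parts.rank | depts.rank
90 | 10 | 1
1 | 7 | 8
80 | 50 | 40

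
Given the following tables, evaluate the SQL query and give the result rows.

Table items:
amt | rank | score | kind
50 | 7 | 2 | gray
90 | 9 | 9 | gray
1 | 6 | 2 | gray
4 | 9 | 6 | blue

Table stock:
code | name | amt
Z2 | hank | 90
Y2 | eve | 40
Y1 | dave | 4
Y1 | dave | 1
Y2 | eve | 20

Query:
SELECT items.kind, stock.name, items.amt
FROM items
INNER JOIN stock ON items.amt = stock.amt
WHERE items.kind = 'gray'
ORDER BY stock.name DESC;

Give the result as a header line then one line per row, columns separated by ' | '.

== RESULT ==
items.kind | stock.name | items.amt
gray | hank | 90
gray | dave | 1

Derivation:
After JOIN stock (3 rows):
items.amt | items.rank | items.score | items.kind | stock.code | stock.name | stock.amt
90 | 9 | 9 | gray | Z2 | hank | 90
1 | 6 | 2 | gray | Y1 | dave | 1
4 | 9 | 6 | blue | Y1 | dave | 4
After WHERE (2 rows):
items.amt | items.rank | items.score | items.kind | stock.code | stock.name | stock.amt
90 | 9 | 9 | gray | Z2 | hank | 90
1 | 6 | 2 | gray | Y1 | dave | 1
After SELECT (2 rows):
items.kind | stock.name | items.amt
gray | hank | 90
gray | dave | 1
After ORDER BY (2 rows):
items.kind | stock.name | items.amt
gray | hank | 90
gray | dave | 1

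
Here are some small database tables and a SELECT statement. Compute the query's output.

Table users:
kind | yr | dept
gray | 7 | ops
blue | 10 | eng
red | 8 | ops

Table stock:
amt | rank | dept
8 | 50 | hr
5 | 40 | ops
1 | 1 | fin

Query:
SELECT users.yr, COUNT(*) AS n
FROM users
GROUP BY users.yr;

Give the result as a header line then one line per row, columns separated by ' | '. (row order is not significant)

== RESULT ==
users.yr | n
7 | 1
10 | 1
8 | 1

Derivation:
After GROUP BY (3 rows):
users.yr | n
7 | 1
10 | 1
8 | 1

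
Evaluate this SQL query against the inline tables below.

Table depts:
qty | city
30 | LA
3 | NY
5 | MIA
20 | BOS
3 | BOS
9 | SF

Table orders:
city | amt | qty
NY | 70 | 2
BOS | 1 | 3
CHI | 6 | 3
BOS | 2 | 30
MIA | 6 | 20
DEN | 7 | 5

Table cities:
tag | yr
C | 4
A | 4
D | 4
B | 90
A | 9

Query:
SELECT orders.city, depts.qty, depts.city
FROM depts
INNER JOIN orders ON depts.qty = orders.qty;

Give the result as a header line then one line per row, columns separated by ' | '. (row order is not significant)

== RESULT ==
orders.city | depts.qty | depts.city
BOS | 30 | LA
BOS | 3 | NY
CHI | 3 | NY
DEN | 5 | MIA
MIA | 20 | BOS
BOS | 3 | BOS
CHI | 3 | BOS

Derivation:
After JOIN orders (7 rows):
depts.qty | depts.city | orders.city | orders.amt | orders.qty
30 | LA | BOS | 2 | 30
3 | NY | BOS | 1 | 3
3 | NY | CHI | 6 | 3
5 | MIA | DEN | 7 | 5
20 | BOS | MIA | 6 | 20
3 | BOS | BOS | 1 | 3
3 | BOS | CHI | 6 | 3
After SELECT (7 rows):
orders.city | depts.qty | depts.city
BOS | 30 | LA
BOS | 3 | NY
CHI | 3 | NY
DEN | 5 | MIA
MIA | 20 | BOS
BOS | 3 | BOS
CHI | 3 | BOS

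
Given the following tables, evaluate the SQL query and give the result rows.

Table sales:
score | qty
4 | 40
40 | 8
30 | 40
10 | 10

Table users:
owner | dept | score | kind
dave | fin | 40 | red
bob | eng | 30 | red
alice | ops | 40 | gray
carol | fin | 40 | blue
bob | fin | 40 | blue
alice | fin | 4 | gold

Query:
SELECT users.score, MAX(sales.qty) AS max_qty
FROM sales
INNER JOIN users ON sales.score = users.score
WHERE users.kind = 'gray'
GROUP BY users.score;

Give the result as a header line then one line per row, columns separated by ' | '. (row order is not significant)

After JOIN users (6 rows):
sales.score | sales.qty | users.owner | users.dept | users.score | users.kind
4 | 40 | alice | fin | 4 | gold
40 | 8 | dave | fin | 40 | red
40 | 8 | alice | ops | 40 | gray
40 | 8 | carol | fin | 40 | blue
40 | 8 | bob | fin | 40 | blue
30 | 40 | bob | eng | 30 | red
After WHERE (1 rows):
sales.score | sales.qty | users.owner | users.dept | users.score | users.kind
40 | 8 | alice | ops | 40 | gray
After GROUP BY (1 rows):
users.score | max_qty
40 | 8

== RESULT ==
users.score | max_qty
40 | 8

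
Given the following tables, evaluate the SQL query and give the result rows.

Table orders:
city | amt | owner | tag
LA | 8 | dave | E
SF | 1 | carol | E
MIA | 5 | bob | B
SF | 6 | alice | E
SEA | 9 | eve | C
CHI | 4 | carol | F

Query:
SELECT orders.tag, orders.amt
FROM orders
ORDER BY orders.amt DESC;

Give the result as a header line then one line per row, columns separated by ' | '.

== RESULT ==
orders.tag | orders.amt
C | 9
E | 8
E | 6
B | 5
F | 4
E | 1

Derivation:
After SELECT (6 rows):
orders.tag | orders.amt
E | 8
E | 1
B | 5
E | 6
C | 9
F | 4
After ORDER BY (6 rows):
orders.tag | orders.amt
C | 9
E | 8
E | 6
B | 5
F | 4
E | 1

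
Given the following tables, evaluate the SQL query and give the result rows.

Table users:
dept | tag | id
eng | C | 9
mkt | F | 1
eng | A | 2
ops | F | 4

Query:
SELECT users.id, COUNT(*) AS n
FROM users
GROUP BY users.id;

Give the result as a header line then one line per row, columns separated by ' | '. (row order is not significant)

After GROUP BY (4 rows):
users.id | n
9 | 1
1 | 1
2 | 1
4 | 1

== RESULT ==
users.id | n
9 | 1
1 | 1
2 | 1
4 | 1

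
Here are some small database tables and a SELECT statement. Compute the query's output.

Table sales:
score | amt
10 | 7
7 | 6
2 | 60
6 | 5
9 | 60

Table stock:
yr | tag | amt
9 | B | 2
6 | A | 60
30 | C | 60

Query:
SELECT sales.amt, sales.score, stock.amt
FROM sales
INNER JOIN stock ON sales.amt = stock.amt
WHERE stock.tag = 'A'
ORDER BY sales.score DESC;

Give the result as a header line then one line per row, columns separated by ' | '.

== RESULT ==
sales.amt | sales.score | stock.amt
60 | 9 | 60
60 | 2 | 60

Derivation:
After JOIN stock (4 rows):
sales.score | sales.amt | stock.yr | stock.tag | stock.amt
2 | 60 | 6 | A | 60
2 | 60 | 30 | C | 60
9 | 60 | 6 | A | 60
9 | 60 | 30 | C | 60
After WHERE (2 rows):
sales.score | sales.amt | stock.yr | stock.tag | stock.amt
2 | 60 | 6 | A | 60
9 | 60 | 6 | A | 60
After SELECT (2 rows):
sales.amt | sales.score | stock.amt
60 | 2 | 60
60 | 9 | 60
After ORDER BY (2 rows):
sales.amt | sales.score | stock.amt
60 | 9 | 60
60 | 2 | 60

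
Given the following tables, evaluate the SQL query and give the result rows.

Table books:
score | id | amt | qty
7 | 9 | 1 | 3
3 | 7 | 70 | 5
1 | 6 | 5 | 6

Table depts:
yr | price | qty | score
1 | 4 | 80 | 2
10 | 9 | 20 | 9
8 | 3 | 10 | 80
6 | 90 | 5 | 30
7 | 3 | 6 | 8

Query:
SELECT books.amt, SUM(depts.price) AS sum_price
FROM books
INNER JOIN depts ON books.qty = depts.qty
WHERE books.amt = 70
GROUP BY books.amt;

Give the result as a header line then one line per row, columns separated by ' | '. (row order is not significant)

After JOIN depts (2 rows):
books.score | books.id | books.amt | books.qty | depts.yr | depts.price | depts.qty | depts.score
3 | 7 | 70 | 5 | 6 | 90 | 5 | 30
1 | 6 | 5 | 6 | 7 | 3 | 6 | 8
After WHERE (1 rows):
books.score | books.id | books.amt | books.qty | depts.yr | depts.price | depts.qty | depts.score
3 | 7 | 70 | 5 | 6 | 90 | 5 | 30
After GROUP BY (1 rows):
books.amt | sum_price
70 | 90

== RESULT ==
books.amt | sum_price
70 | 90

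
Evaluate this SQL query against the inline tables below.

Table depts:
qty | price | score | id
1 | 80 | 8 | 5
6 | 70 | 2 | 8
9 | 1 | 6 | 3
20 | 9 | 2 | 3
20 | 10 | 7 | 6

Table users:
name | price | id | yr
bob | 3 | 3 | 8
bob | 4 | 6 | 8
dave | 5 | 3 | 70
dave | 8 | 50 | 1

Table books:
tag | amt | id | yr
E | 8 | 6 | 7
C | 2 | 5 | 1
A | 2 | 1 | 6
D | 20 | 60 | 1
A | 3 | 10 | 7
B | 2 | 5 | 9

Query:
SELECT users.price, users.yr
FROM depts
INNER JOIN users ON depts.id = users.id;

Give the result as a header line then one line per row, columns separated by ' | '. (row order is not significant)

After JOIN users (5 rows):
depts.qty | depts.price | depts.score | depts.id | users.name | users.price | users.id | users.yr
9 | 1 | 6 | 3 | bob | 3 | 3 | 8
9 | 1 | 6 | 3 | dave | 5 | 3 | 70
20 | 9 | 2 | 3 | bob | 3 | 3 | 8
20 | 9 | 2 | 3 | dave | 5 | 3 | 70
20 | 10 | 7 | 6 | bob | 4 | 6 | 8
After SELECT (5 rows):
users.price | users.yr
3 | 8
5 | 70
3 | 8
5 | 70
4 | 8

== RESULT ==
users.price | users.yr
3 | 8
5 | 70
3 | 8
5 | 70
4 | 8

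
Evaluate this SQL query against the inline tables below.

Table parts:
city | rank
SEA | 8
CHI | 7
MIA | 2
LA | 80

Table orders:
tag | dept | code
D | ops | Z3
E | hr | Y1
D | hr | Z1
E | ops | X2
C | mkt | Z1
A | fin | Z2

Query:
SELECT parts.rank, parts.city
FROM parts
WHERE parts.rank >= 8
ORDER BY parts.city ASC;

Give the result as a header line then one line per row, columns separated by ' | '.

== RESULT ==
parts.rank | parts.city
80 | LA
8 | SEA

Derivation:
After WHERE (2 rows):
parts.city | parts.rank
SEA | 8
LA | 80
After SELECT (2 rows):
parts.rank | parts.city
8 | SEA
80 | LA
After ORDER BY (2 rows):
parts.rank | parts.city
80 | LA
8 | SEA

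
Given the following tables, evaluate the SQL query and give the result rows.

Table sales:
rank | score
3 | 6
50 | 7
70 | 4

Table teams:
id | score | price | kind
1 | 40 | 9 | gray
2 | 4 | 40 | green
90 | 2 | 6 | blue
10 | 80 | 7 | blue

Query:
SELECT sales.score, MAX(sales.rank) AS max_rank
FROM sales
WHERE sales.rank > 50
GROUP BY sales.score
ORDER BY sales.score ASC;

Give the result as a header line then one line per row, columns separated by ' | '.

After WHERE (1 rows):
sales.rank | sales.score
70 | 4
After GROUP BY (1 rows):
sales.score | max_rank
4 | 70
After ORDER BY (1 rows):
sales.score | max_rank
4 | 70

== RESULT ==
sales.score | max_rank
4 | 70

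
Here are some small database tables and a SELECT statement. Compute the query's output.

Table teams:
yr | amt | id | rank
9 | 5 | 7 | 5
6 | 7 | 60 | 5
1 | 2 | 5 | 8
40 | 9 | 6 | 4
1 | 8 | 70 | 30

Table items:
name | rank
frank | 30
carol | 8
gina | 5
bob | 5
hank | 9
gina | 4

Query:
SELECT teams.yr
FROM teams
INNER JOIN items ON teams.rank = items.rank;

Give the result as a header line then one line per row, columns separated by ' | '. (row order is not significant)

== RESULT ==
teams.yr
9
9
6
6
1
40
1

Derivation:
After JOIN items (7 rows):
teams.yr | teams.amt | teams.id | teams.rank | items.name | items.rank
9 | 5 | 7 | 5 | gina | 5
9 | 5 | 7 | 5 | bob | 5
6 | 7 | 60 | 5 | gina | 5
6 | 7 | 60 | 5 | bob | 5
1 | 2 | 5 | 8 | carol | 8
40 | 9 | 6 | 4 | gina | 4
1 | 8 | 70 | 30 | frank | 30
After SELECT (7 rows):
teams.yr
9
9
6
6
1
40
1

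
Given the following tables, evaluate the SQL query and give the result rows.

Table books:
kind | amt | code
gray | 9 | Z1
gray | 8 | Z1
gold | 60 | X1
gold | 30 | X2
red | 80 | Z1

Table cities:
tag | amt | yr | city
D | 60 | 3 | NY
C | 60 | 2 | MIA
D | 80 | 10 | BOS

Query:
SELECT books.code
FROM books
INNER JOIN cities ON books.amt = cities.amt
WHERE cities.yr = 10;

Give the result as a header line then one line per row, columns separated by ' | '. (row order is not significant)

== RESULT ==
books.code
Z1

Derivation:
After JOIN cities (3 rows):
books.kind | books.amt | books.code | cities.tag | cities.amt | cities.yr | cities.city
gold | 60 | X1 | D | 60 | 3 | NY
gold | 60 | X1 | C | 60 | 2 | MIA
red | 80 | Z1 | D | 80 | 10 | BOS
After WHERE (1 rows):
books.kind | books.amt | books.code | cities.tag | cities.amt | cities.yr | cities.city
red | 80 | Z1 | D | 80 | 10 | BOS
After SELECT (1 rows):
books.code
Z1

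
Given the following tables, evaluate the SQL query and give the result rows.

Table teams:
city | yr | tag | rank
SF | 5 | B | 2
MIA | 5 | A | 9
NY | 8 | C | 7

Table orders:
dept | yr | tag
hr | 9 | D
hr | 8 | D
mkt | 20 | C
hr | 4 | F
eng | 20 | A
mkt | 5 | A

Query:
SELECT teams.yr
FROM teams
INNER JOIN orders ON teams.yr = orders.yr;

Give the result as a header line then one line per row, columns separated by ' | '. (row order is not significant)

After JOIN orders (3 rows):
teams.city | teams.yr | teams.tag | teams.rank | orders.dept | orders.yr | orders.tag
SF | 5 | B | 2 | mkt | 5 | A
MIA | 5 | A | 9 | mkt | 5 | A
NY | 8 | C | 7 | hr | 8 | D
After SELECT (3 rows):
teams.yr
5
5
8

== RESULT ==
teams.yr
5
5
8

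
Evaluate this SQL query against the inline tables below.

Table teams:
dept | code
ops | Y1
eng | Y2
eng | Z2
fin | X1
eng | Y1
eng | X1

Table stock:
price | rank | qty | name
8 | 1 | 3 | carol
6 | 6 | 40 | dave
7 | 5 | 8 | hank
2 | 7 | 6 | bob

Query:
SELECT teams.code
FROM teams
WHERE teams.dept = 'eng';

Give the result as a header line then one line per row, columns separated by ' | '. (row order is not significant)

== RESULT ==
teams.code
Y2
Z2
Y1
X1

Derivation:
After WHERE (4 rows):
teams.dept | teams.code
eng | Y2
eng | Z2
eng | Y1
eng | X1
After SELECT (4 rows):
teams.code
Y2
Z2
Y1
X1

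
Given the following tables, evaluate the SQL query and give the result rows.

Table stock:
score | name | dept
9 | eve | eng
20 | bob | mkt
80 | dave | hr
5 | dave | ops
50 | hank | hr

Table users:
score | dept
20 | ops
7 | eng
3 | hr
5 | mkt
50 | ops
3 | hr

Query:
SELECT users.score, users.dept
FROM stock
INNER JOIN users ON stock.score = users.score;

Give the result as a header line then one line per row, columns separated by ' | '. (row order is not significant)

After JOIN users (3 rows):
stock.score | stock.name | stock.dept | users.score | users.dept
20 | bob | mkt | 20 | ops
5 | dave | ops | 5 | mkt
50 | hank | hr | 50 | ops
After SELECT (3 rows):
users.score | users.dept
20 | ops
5 | mkt
50 | ops

== RESULT ==
users.score | users.dept
20 | ops
5 | mkt
50 | ops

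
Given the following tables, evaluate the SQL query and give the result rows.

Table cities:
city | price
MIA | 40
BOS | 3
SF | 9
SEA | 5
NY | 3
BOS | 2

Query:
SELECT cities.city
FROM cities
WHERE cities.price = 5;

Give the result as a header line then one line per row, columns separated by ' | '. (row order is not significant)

After WHERE (1 rows):
cities.city | cities.price
SEA | 5
After SELECT (1 rows):
cities.city
SEA

== RESULT ==
cities.city
SEA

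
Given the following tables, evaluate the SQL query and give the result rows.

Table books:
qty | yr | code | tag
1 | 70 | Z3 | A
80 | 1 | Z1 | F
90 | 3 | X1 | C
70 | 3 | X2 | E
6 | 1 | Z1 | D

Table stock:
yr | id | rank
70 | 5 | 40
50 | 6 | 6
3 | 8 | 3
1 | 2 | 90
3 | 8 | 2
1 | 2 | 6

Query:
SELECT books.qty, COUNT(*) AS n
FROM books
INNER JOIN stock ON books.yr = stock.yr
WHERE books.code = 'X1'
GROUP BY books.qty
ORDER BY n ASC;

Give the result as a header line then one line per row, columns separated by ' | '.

== RESULT ==
books.qty | n
90 | 2

Derivation:
After JOIN stock (9 rows):
books.qty | books.yr | books.code | books.tag | stock.yr | stock.id | stock.rank
1 | 70 | Z3 | A | 70 | 5 | 40
80 | 1 | Z1 | F | 1 | 2 | 90
80 | 1 | Z1 | F | 1 | 2 | 6
90 | 3 | X1 | C | 3 | 8 | 3
90 | 3 | X1 | C | 3 | 8 | 2
70 | 3 | X2 | E | 3 | 8 | 3
70 | 3 | X2 | E | 3 | 8 | 2
6 | 1 | Z1 | D | 1 | 2 | 90
6 | 1 | Z1 | D | 1 | 2 | 6
After WHERE (2 rows):
books.qty | books.yr | books.code | books.tag | stock.yr | stock.id | stock.rank
90 | 3 | X1 | C | 3 | 8 | 3
90 | 3 | X1 | C | 3 | 8 | 2
After GROUP BY (1 rows):
books.qty | n
90 | 2
After ORDER BY (1 rows):
books.qty | n
90 | 2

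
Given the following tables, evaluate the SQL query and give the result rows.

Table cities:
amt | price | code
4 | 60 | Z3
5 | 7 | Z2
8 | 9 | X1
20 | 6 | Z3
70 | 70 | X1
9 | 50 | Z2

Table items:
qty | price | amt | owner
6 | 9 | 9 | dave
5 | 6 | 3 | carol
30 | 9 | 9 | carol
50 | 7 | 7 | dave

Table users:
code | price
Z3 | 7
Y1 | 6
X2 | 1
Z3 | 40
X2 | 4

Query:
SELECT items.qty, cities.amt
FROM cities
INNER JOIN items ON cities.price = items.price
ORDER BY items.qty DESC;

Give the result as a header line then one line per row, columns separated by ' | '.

== RESULT ==
items.qty | cities.amt
50 | 5
30 | 8
6 | 8
5 | 20

Derivation:
After JOIN items (4 rows):
cities.amt | cities.price | cities.code | items.qty | items.price | items.amt | items.owner
5 | 7 | Z2 | 50 | 7 | 7 | dave
8 | 9 | X1 | 6 | 9 | 9 | dave
8 | 9 | X1 | 30 | 9 | 9 | carol
20 | 6 | Z3 | 5 | 6 | 3 | carol
After SELECT (4 rows):
items.qty | cities.amt
50 | 5
6 | 8
30 | 8
5 | 20
After ORDER BY (4 rows):
items.qty | cities.amt
50 | 5
30 | 8
6 | 8
5 | 20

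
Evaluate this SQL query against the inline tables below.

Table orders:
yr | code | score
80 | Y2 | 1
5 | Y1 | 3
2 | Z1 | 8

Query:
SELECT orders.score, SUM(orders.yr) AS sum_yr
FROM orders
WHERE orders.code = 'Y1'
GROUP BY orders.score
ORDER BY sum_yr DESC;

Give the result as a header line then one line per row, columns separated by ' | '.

== RESULT ==
orders.score | sum_yr
3 | 5

Derivation:
After WHERE (1 rows):
orders.yr | orders.code | orders.score
5 | Y1 | 3
After GROUP BY (1 rows):
orders.score | sum_yr
3 | 5
After ORDER BY (1 rows):
orders.score | sum_yr
3 | 5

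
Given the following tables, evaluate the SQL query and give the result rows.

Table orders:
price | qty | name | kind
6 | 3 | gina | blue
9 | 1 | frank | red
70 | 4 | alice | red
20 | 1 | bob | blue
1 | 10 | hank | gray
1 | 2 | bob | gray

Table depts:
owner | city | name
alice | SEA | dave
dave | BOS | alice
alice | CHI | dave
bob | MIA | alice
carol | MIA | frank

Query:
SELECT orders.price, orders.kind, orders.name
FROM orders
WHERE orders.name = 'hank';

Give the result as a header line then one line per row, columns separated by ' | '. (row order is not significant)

After WHERE (1 rows):
orders.price | orders.qty | orders.name | orders.kind
1 | 10 | hank | gray
After SELECT (1 rows):
orders.price | orders.kind | orders.name
1 | gray | hank

== RESULT ==
orders.price | orders.kind | orders.name
1 | gray | hank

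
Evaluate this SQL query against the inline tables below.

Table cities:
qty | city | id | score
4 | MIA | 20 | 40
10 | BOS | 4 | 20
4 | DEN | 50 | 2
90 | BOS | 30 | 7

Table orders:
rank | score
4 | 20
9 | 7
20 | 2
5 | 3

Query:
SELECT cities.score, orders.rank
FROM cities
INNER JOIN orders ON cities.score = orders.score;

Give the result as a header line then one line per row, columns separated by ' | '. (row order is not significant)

== RESULT ==
cities.score | orders.rank
20 | 4
2 | 20
7 | 9

Derivation:
After JOIN orders (3 rows):
cities.qty | cities.city | cities.id | cities.score | orders.rank | orders.score
10 | BOS | 4 | 20 | 4 | 20
4 | DEN | 50 | 2 | 20 | 2
90 | BOS | 30 | 7 | 9 | 7
After SELECT (3 rows):
cities.score | orders.rank
20 | 4
2 | 20
7 | 9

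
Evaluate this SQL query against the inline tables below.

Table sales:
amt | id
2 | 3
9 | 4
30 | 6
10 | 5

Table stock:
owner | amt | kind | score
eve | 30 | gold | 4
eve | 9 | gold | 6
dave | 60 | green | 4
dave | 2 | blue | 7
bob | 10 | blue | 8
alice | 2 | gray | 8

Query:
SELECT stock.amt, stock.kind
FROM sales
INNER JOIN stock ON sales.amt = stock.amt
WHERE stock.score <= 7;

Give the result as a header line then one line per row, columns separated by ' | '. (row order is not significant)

After JOIN stock (5 rows):
sales.amt | sales.id | stock.owner | stock.amt | stock.kind | stock.score
2 | 3 | dave | 2 | blue | 7
2 | 3 | alice | 2 | gray | 8
9 | 4 | eve | 9 | gold | 6
30 | 6 | eve | 30 | gold | 4
10 | 5 | bob | 10 | blue | 8
After WHERE (3 rows):
sales.amt | sales.id | stock.owner | stock.amt | stock.kind | stock.score
2 | 3 | dave | 2 | blue | 7
9 | 4 | eve | 9 | gold | 6
30 | 6 | eve | 30 | gold | 4
After SELECT (3 rows):
stock.amt | stock.kind
2 | blue
9 | gold
30 | gold

== RESULT ==
stock.amt | stock.kind
2 | blue
9 | gold
30 | gold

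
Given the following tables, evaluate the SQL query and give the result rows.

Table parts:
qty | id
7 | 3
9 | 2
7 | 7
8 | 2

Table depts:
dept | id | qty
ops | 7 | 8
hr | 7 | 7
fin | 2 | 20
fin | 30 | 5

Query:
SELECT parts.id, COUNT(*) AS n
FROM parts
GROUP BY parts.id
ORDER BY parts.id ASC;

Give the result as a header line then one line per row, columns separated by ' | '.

After GROUP BY (3 rows):
parts.id | n
3 | 1
2 | 2
7 | 1
After ORDER BY (3 rows):
parts.id | n
2 | 2
3 | 1
7 | 1

== RESULT ==
parts.id | n
2 | 2
3 | 1
7 | 1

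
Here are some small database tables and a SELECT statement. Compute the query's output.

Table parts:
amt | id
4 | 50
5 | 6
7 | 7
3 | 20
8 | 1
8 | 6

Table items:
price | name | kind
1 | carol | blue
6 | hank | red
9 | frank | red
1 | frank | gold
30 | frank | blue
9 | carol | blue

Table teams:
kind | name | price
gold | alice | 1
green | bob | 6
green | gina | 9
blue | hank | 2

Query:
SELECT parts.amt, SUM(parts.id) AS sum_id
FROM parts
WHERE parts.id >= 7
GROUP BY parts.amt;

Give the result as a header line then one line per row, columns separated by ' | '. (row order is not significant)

After WHERE (3 rows):
parts.amt | parts.id
4 | 50
7 | 7
3 | 20
After GROUP BY (3 rows):
parts.amt | sum_id
4 | 50
7 | 7
3 | 20

== RESULT ==
parts.amt | sum_id
4 | 50
7 | 7
3 | 20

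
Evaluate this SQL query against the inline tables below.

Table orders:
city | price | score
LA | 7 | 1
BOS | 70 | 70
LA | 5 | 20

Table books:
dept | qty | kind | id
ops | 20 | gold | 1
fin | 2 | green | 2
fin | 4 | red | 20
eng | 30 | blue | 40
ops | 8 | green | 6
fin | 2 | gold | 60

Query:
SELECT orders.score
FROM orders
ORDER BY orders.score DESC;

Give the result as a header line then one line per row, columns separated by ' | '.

After SELECT (3 rows):
orders.score
1
70
20
After ORDER BY (3 rows):
orders.score
70
20
1

== RESULT ==
orders.score
70
20
1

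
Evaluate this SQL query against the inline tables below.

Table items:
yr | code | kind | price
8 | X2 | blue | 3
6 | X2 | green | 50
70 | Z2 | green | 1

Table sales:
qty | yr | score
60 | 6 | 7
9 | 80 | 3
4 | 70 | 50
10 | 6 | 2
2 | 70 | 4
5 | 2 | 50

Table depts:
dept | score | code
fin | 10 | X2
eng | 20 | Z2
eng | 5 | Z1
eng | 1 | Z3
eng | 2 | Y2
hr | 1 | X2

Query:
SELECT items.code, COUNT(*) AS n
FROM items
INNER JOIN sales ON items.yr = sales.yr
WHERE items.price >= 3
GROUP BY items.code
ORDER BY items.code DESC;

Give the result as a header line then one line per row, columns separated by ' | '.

After JOIN sales (4 rows):
items.yr | items.code | items.kind | items.price | sales.qty | sales.yr | sales.score
6 | X2 | green | 50 | 60 | 6 | 7
6 | X2 | green | 50 | 10 | 6 | 2
70 | Z2 | green | 1 | 4 | 70 | 50
70 | Z2 | green | 1 | 2 | 70 | 4
After WHERE (2 rows):
items.yr | items.code | items.kind | items.price | sales.qty | sales.yr | sales.score
6 | X2 | green | 50 | 60 | 6 | 7
6 | X2 | green | 50 | 10 | 6 | 2
After GROUP BY (1 rows):
items.code | n
X2 | 2
After ORDER BY (1 rows):
items.code | n
X2 | 2

== RESULT ==
items.code | n
X2 | 2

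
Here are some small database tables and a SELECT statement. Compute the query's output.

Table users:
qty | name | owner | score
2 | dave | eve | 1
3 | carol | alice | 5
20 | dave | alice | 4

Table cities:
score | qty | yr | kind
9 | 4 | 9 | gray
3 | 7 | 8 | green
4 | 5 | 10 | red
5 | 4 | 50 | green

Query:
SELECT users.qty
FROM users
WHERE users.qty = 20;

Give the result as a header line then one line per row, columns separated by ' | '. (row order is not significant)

== RESULT ==
users.qty
20

Derivation:
After WHERE (1 rows):
users.qty | users.name | users.owner | users.score
20 | dave | alice | 4
After SELECT (1 rows):
users.qty
20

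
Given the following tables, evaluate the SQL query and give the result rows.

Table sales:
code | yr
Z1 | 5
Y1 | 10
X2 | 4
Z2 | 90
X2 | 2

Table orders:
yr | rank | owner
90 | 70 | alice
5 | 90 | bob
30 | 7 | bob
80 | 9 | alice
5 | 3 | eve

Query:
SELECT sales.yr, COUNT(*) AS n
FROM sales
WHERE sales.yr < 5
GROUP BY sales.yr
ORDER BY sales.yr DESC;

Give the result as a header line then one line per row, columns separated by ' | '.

After WHERE (2 rows):
sales.code | sales.yr
X2 | 4
X2 | 2
After GROUP BY (2 rows):
sales.yr | n
4 | 1
2 | 1
After ORDER BY (2 rows):
sales.yr | n
4 | 1
2 | 1

== RESULT ==
sales.yr | n
4 | 1
2 | 1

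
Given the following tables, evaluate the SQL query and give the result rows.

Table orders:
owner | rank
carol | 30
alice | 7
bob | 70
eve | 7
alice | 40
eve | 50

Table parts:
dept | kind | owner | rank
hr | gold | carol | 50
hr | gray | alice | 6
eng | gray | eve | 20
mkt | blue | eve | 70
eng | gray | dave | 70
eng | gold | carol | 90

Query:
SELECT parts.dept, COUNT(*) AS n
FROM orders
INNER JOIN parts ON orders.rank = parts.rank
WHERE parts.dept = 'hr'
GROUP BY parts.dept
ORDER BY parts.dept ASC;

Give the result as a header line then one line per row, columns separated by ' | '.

After JOIN parts (3 rows):
orders.owner | orders.rank | parts.dept | parts.kind | parts.owner | parts.rank
bob | 70 | mkt | blue | eve | 70
bob | 70 | eng | gray | dave | 70
eve | 50 | hr | gold | carol | 50
After WHERE (1 rows):
orders.owner | orders.rank | parts.dept | parts.kind | parts.owner | parts.rank
eve | 50 | hr | gold | carol | 50
After GROUP BY (1 rows):
parts.dept | n
hr | 1
After ORDER BY (1 rows):
parts.dept | n
hr | 1

== RESULT ==
parts.dept | n
hr | 1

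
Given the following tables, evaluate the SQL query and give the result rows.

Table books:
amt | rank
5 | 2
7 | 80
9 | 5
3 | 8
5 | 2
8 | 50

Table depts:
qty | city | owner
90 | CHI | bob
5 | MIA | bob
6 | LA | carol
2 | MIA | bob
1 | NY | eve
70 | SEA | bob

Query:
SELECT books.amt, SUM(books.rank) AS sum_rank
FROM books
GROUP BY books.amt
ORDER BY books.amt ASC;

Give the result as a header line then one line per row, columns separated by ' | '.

After GROUP BY (5 rows):
books.amt | sum_rank
5 | 4
7 | 80
9 | 5
3 | 8
8 | 50
After ORDER BY (5 rows):
books.amt | sum_rank
3 | 8
5 | 4
7 | 80
8 | 50
9 | 5

== RESULT ==
books.amt | sum_rank
3 | 8
5 | 4
7 | 80
8 | 50
9 | 5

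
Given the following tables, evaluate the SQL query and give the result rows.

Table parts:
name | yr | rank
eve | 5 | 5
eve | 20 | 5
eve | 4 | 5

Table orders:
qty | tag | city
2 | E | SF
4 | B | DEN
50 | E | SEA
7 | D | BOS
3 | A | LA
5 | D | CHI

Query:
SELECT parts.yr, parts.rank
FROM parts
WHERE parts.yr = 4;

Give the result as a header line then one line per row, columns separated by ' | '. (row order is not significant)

== RESULT ==
parts.yr | parts.rank
4 | 5

Derivation:
After WHERE (1 rows):
parts.name | parts.yr | parts.rank
eve | 4 | 5
After SELECT (1 rows):
parts.yr | parts.rank
4 | 5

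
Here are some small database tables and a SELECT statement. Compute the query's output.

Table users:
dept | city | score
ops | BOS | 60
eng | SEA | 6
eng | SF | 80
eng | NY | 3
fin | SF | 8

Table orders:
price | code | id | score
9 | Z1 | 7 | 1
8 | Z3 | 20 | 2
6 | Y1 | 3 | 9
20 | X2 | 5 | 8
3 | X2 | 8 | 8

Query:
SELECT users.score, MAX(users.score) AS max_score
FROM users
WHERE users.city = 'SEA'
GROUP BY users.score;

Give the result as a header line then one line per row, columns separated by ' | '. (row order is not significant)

== RESULT ==
users.score | max_score
6 | 6

Derivation:
After WHERE (1 rows):
users.dept | users.city | users.score
eng | SEA | 6
After GROUP BY (1 rows):
users.score | max_score
6 | 6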